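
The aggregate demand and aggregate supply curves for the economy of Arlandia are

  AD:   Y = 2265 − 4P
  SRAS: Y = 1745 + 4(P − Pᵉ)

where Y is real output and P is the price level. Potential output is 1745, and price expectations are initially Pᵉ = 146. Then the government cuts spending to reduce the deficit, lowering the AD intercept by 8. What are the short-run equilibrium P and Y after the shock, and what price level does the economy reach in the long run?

AD shifts left: new AD is Y = 2257 − 4P. With Pᵉ = 146, SRAS is Y = 1161 + 4P.
Short run: 2257 − 4P = 1161 + 4P gives 1096 = 8P, so P = 137 and Y = 2257 − 4·137 = 1709.
Y = 1709 is below potential 1745; expectations adjust and SRAS shifts right until Y = 1745.
Long run: on the new AD curve, 1745 = 2257 − 4P gives P = 128.

Short run: P = 137, Y = 1709. Long run: P = 128.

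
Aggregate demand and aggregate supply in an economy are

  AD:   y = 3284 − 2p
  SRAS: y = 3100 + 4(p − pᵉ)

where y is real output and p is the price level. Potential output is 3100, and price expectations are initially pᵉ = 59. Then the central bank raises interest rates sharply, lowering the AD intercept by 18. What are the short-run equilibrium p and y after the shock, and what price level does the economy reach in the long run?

Short run: p = 67, y = 3132. Long run: p = 83.

AD shifts left: new AD is y = 3266 − 2p. With pᵉ = 59, SRAS is y = 2864 + 4p.
Short run: 3266 − 2p = 2864 + 4p gives 402 = 6p, so p = 67 and y = 3266 − 2·67 = 3132.
y = 3132 is above potential 3100; expectations adjust and SRAS shifts left until y = 3100.
Long run: on the new AD curve, 3100 = 3266 − 2p gives p = 83.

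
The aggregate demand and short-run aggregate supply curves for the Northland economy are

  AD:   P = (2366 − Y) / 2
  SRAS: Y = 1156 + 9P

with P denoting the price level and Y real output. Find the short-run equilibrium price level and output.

Rearrange AD to Y = 2366 − 2P.
Set AD = SRAS: 2366 − 2P = 1156 + 9P, so 1210 = 11P and P = 110.
Then Y = 2366 − 2·110 = 2146.

P = 110, Y = 2146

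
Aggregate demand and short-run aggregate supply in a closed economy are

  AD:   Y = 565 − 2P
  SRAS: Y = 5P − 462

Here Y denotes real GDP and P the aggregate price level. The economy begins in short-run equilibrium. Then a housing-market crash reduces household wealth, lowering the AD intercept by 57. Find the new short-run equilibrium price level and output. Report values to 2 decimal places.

This is a negative demand shock: AD shifts left.
New AD: Y = 508 − 2P.
Set AD = SRAS: 508 − 2P = 5P − 462, so 970 = 7P and P = 138.57.
Substituting into AD, Y = 230.86.

P = 138.57, Y = 230.86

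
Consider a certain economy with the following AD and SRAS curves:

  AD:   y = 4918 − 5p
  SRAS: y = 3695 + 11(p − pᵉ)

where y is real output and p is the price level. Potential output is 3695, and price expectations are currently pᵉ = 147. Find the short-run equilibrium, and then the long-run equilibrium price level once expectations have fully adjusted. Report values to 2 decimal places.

Short run: with pᵉ = 147, SRAS is y = 2078 + 11p. Setting AD = SRAS gives 2840 = 16p, so p = 177.50 and y = 4918 − 5p = 4030.50.
Output 4030.50 is above potential 3695, so over time expected prices rise and SRAS shifts left until y returns to 3695.
Long run: y = 3695 on the AD curve gives 3695 = 4918 − 5p, so p = 244.60.

Short run: p = 177.50, y = 4030.50. Long run: p = 244.60.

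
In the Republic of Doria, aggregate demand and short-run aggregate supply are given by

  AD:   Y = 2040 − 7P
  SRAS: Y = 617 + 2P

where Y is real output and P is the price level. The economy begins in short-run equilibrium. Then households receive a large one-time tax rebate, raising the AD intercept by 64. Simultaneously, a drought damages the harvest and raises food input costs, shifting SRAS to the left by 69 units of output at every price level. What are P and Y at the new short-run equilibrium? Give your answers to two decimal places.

P = 172.89, Y = 893.78

After both shocks: AD is Y = 2104 − 7P and SRAS is Y = 548 + 2P.
Setting them equal: 1556 = 9P, so P = 172.89.
Substituting into AD, Y = 893.78.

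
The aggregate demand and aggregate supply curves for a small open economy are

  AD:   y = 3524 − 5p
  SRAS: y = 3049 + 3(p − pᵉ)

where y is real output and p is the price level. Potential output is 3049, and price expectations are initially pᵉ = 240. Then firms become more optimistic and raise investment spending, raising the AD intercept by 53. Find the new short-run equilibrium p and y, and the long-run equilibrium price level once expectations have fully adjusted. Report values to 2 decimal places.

AD shifts right: new AD is y = 3577 − 5p. With pᵉ = 240, SRAS is y = 2329 + 3p.
Short run: 3577 − 5p = 2329 + 3p gives 1248 = 8p, so p = 156.00 and y = 3577 − 5p = 2797.00.
y = 2797.00 is below potential 3049; expectations adjust and SRAS shifts right until y = 3049.
Long run: on the new AD curve, 3049 = 3577 − 5p gives p = 105.60.

Short run: p = 156.00, y = 2797.00. Long run: p = 105.60.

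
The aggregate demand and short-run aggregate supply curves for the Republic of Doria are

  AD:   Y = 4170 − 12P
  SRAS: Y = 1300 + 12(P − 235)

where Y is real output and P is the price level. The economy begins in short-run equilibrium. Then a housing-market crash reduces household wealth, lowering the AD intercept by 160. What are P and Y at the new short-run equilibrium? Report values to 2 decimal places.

This is a negative demand shock: AD shifts left.
New AD: Y = 4010 − 12P.
SRAS can be written Y = 12P − 1520.
Set AD = SRAS: 4010 − 12P = 12P − 1520, so 5530 = 24P and P = 230.42.
Substituting into AD, Y = 1245.00.

P = 230.42, Y = 1245.00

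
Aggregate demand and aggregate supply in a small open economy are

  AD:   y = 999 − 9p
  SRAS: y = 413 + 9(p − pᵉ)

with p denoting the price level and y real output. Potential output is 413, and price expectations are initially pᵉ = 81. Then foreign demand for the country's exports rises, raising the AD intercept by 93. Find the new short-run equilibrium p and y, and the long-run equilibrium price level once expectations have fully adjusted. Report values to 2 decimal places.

Short run: p = 78.22, y = 388.00. Long run: p = 75.44.

AD shifts right: new AD is y = 1092 − 9p. With pᵉ = 81, SRAS is y = 9p − 316.
Short run: 1092 − 9p = 9p − 316 gives 1408 = 18p, so p = 78.22 and y = 1092 − 9p = 388.00.
y = 388.00 is below potential 413; expectations adjust and SRAS shifts right until y = 413.
Long run: on the new AD curve, 413 = 1092 − 9p gives p = 75.44.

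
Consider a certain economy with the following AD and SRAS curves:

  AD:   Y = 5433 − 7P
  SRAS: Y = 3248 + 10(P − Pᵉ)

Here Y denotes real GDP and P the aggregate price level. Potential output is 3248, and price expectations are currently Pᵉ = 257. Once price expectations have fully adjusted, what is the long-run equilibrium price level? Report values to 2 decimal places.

Short run: with Pᵉ = 257, SRAS is Y = 678 + 10P. Setting AD = SRAS gives 4755 = 17P, so P = 279.71 and Y = 5433 − 7P = 3475.06.
Output 3475.06 is above potential 3248, so over time expected prices rise and SRAS shifts left until Y returns to 3248.
Long run: Y = 3248 on the AD curve gives 3248 = 5433 − 7P, so P = 312.14.

Long-run P = 312.14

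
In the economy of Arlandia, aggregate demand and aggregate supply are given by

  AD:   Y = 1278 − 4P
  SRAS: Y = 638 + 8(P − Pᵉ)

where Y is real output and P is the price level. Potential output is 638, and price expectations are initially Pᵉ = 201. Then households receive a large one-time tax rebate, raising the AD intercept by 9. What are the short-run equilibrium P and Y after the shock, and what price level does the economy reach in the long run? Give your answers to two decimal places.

Short run: P = 188.08, Y = 534.67. Long run: P = 162.25.

AD shifts right: new AD is Y = 1287 − 4P. With Pᵉ = 201, SRAS is Y = 8P − 970.
Short run: 1287 − 4P = 8P − 970 gives 2257 = 12P, so P = 188.08 and Y = 1287 − 4P = 534.67.
Y = 534.67 is below potential 638; expectations adjust and SRAS shifts right until Y = 638.
Long run: on the new AD curve, 638 = 1287 − 4P gives P = 162.25.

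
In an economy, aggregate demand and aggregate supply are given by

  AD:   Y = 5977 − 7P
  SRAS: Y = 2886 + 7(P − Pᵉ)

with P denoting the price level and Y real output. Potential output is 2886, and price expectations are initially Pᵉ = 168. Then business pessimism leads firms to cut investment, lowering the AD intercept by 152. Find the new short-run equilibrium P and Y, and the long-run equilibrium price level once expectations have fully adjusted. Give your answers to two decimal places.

AD shifts left: new AD is Y = 5825 − 7P. With Pᵉ = 168, SRAS is Y = 1710 + 7P.
Short run: 5825 − 7P = 1710 + 7P gives 4115 = 14P, so P = 293.93 and Y = 5825 − 7P = 3767.50.
Y = 3767.50 is above potential 2886; expectations adjust and SRAS shifts left until Y = 2886.
Long run: on the new AD curve, 2886 = 5825 − 7P gives P = 419.86.

Short run: P = 293.93, Y = 3767.50. Long run: P = 419.86.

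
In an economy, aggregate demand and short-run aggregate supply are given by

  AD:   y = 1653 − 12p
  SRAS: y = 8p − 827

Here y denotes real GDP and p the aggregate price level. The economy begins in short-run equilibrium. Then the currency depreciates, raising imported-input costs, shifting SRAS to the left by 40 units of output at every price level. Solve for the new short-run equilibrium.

p = 126, y = 141

This is a negative supply shock: SRAS shifts left.
New SRAS: y = 8p − 867.
Set AD = SRAS: 1653 − 12p = 8p − 867, so 2520 = 20p and p = 126.
y = 1653 − 12·126 = 141.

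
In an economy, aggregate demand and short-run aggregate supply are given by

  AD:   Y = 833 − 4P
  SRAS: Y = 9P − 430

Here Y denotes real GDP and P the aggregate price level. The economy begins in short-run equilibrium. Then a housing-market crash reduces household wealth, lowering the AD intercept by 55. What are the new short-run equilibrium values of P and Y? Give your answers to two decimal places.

This is a negative demand shock: AD shifts left.
New AD: Y = 778 − 4P.
Set AD = SRAS: 778 − 4P = 9P − 430, so 1208 = 13P and P = 92.92.
Substituting into AD, Y = 406.31.

P = 92.92, Y = 406.31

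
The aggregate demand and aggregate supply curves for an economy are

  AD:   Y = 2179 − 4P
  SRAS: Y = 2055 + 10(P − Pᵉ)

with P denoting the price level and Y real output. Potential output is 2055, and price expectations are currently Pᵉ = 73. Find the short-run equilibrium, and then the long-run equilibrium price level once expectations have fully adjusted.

Short run: P = 61, Y = 1935. Long run: P = 31.

Short run: with Pᵉ = 73, SRAS is Y = 1325 + 10P. Setting AD = SRAS gives 854 = 14P, so P = 61 and Y = 2179 − 4·61 = 1935.
Output 1935 is below potential 2055, so over time expected prices fall and SRAS shifts right until Y returns to 2055.
Long run: Y = 2055 on the AD curve gives 2055 = 2179 − 4P, so P = 31.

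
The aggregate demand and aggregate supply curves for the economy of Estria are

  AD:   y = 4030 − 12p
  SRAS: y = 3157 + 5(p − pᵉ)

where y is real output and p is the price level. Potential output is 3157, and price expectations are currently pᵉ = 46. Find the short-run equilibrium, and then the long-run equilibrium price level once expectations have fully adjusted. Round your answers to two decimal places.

Short run: p = 64.88, y = 3251.41. Long run: p = 72.75.

Short run: with pᵉ = 46, SRAS is y = 2927 + 5p. Setting AD = SRAS gives 1103 = 17p, so p = 64.88 and y = 4030 − 12p = 3251.41.
Output 3251.41 is above potential 3157, so over time expected prices rise and SRAS shifts left until y returns to 3157.
Long run: y = 3157 on the AD curve gives 3157 = 4030 − 12p, so p = 72.75.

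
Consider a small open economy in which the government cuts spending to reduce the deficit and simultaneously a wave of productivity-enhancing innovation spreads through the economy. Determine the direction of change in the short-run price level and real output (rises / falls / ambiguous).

Price level: falls; output: ambiguous

The first event is a negative demand shock: AD shifts left, which by itself pushes P down and Y down.
The second is a favourable supply shock: SRAS shifts right, which by itself pushes P down and Y up.
Both shocks push P down, so P falls. The two shocks push Y in opposite directions, so the effect on Y is ambiguous.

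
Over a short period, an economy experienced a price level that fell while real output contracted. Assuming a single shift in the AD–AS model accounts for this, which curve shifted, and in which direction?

P fell and Y fell. An AD shift moves P and Y in the same direction; an SRAS shift moves them in opposite directions.
Here P and Y moved in the same direction, so the AD curve shifted.
Since Y fell, AD shifted left.

AD shifted left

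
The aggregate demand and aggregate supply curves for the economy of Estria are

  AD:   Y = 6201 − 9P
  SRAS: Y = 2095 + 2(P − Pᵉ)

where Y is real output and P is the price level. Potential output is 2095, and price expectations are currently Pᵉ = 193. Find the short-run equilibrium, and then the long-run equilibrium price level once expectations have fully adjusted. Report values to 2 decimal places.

Short run: with Pᵉ = 193, SRAS is Y = 1709 + 2P. Setting AD = SRAS gives 4492 = 11P, so P = 408.36 and Y = 6201 − 9P = 2525.73.
Output 2525.73 is above potential 2095, so over time expected prices rise and SRAS shifts left until Y returns to 2095.
Long run: Y = 2095 on the AD curve gives 2095 = 6201 − 9P, so P = 456.22.

Short run: P = 408.36, Y = 2525.73. Long run: P = 456.22.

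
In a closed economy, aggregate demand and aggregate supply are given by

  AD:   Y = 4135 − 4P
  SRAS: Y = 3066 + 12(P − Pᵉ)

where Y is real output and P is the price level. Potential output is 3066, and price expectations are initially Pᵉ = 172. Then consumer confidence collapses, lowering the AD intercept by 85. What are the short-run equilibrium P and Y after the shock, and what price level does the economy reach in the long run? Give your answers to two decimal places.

AD shifts left: new AD is Y = 4050 − 4P. With Pᵉ = 172, SRAS is Y = 1002 + 12P.
Short run: 4050 − 4P = 1002 + 12P gives 3048 = 16P, so P = 190.50 and Y = 4050 − 4P = 3288.00.
Y = 3288.00 is above potential 3066; expectations adjust and SRAS shifts left until Y = 3066.
Long run: on the new AD curve, 3066 = 4050 − 4P gives P = 246.00.

Short run: P = 190.50, Y = 3288.00. Long run: P = 246.00.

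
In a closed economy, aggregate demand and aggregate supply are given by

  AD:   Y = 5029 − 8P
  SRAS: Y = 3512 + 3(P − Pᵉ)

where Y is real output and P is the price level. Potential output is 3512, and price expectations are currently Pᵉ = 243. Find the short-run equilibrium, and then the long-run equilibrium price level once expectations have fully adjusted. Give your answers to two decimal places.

Short run: with Pᵉ = 243, SRAS is Y = 2783 + 3P. Setting AD = SRAS gives 2246 = 11P, so P = 204.18 and Y = 5029 − 8P = 3395.55.
Output 3395.55 is below potential 3512, so over time expected prices fall and SRAS shifts right until Y returns to 3512.
Long run: Y = 3512 on the AD curve gives 3512 = 5029 − 8P, so P = 189.63.

Short run: P = 204.18, Y = 3395.55. Long run: P = 189.63.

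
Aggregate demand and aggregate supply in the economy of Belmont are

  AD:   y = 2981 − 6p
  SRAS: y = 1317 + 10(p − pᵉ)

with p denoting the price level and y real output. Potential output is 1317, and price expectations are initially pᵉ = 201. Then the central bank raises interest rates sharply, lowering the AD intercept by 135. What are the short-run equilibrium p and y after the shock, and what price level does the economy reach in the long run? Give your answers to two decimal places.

AD shifts left: new AD is y = 2846 − 6p. With pᵉ = 201, SRAS is y = 10p − 693.
Short run: 2846 − 6p = 10p − 693 gives 3539 = 16p, so p = 221.19 and y = 2846 − 6p = 1518.88.
y = 1518.88 is above potential 1317; expectations adjust and SRAS shifts left until y = 1317.
Long run: on the new AD curve, 1317 = 2846 − 6p gives p = 254.83.

Short run: p = 221.19, y = 1518.88. Long run: p = 254.83.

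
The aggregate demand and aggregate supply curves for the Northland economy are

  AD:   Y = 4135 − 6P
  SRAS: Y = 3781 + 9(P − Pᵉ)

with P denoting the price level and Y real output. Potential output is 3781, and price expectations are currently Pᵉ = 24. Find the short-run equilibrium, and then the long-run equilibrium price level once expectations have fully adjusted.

Short run: with Pᵉ = 24, SRAS is Y = 3565 + 9P. Setting AD = SRAS gives 570 = 15P, so P = 38 and Y = 4135 − 6·38 = 3907.
Output 3907 is above potential 3781, so over time expected prices rise and SRAS shifts left until Y returns to 3781.
Long run: Y = 3781 on the AD curve gives 3781 = 4135 − 6P, so P = 59.

Short run: P = 38, Y = 3907. Long run: P = 59.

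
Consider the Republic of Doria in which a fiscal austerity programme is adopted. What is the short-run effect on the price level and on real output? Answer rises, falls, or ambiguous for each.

This is a negative demand shock: AD shifts left.
Moving along the upward-sloping SRAS curve, P falls and Y falls.

Price level: falls; output: falls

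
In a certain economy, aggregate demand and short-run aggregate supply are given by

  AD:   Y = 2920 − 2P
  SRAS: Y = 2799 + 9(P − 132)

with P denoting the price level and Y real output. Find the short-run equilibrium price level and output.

Write SRAS as Y = 2799 + 9P − 1188 = 1611 + 9P.
Set AD = SRAS: 2920 − 2P = 1611 + 9P, so 1309 = 11P and P = 119.
Then Y = 2920 − 2·119 = 2682.

P = 119, Y = 2682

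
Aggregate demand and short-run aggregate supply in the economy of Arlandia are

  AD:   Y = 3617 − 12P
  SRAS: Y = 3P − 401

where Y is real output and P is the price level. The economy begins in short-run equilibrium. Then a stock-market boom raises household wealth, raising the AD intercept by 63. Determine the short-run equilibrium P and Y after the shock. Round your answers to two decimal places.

This is a positive demand shock: AD shifts right.
New AD: Y = 3680 − 12P.
Set AD = SRAS: 3680 − 12P = 3P − 401, so 4081 = 15P and P = 272.07.
Substituting into AD, Y = 415.20.

P = 272.07, Y = 415.20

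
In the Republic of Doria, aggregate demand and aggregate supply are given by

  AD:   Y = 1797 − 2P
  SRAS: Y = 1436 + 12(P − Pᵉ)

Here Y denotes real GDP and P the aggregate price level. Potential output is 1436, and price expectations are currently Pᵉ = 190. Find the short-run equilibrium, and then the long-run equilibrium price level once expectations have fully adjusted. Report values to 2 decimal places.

Short run: with Pᵉ = 190, SRAS is Y = 12P − 844. Setting AD = SRAS gives 2641 = 14P, so P = 188.64 and Y = 1797 − 2P = 1419.71.
Output 1419.71 is below potential 1436, so over time expected prices fall and SRAS shifts right until Y returns to 1436.
Long run: Y = 1436 on the AD curve gives 1436 = 1797 − 2P, so P = 180.50.

Short run: P = 188.64, Y = 1419.71. Long run: P = 180.50.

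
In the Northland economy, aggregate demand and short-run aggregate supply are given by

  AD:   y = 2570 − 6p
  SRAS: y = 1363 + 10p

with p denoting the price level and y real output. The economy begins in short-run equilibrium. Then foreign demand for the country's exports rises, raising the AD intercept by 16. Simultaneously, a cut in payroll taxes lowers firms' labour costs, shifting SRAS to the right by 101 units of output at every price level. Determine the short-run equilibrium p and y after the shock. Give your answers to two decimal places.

p = 70.13, y = 2165.25

After both shocks: AD is y = 2586 − 6p and SRAS is y = 1464 + 10p.
Setting them equal: 1122 = 16p, so p = 70.13.
Substituting into AD, y = 2165.25.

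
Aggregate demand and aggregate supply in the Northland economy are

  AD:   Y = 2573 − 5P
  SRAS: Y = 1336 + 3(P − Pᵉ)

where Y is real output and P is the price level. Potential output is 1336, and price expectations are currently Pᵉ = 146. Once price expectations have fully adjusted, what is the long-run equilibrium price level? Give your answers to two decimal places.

Short run: with Pᵉ = 146, SRAS is Y = 898 + 3P. Setting AD = SRAS gives 1675 = 8P, so P = 209.38 and Y = 2573 − 5P = 1526.13.
Output 1526.13 is above potential 1336, so over time expected prices rise and SRAS shifts left until Y returns to 1336.
Long run: Y = 1336 on the AD curve gives 1336 = 2573 − 5P, so P = 247.40.

Long-run P = 247.40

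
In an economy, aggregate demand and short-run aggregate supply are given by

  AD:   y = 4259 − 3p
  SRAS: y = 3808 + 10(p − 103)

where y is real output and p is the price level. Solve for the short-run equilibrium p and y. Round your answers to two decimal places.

p = 113.92, y = 3917.23

Write SRAS as y = 3808 + 10p − 1030 = 2778 + 10p.
Set AD = SRAS: 4259 − 3p = 2778 + 10p, so 1481 = 13p and p = 113.92.
Substituting into AD, y = 4259 − 3p = 3917.23.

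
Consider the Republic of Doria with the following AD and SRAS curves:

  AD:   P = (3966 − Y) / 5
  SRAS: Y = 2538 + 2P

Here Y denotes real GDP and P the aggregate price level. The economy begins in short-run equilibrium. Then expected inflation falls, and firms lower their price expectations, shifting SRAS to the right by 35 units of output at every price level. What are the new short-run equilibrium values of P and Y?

P = 199, Y = 2971

This is a positive supply shock: SRAS shifts right.
New SRAS: Y = 2573 + 2P.
Set AD = SRAS: 3966 − 5P = 2573 + 2P, so 1393 = 7P and P = 199.
Y = 3966 − 5·199 = 2971.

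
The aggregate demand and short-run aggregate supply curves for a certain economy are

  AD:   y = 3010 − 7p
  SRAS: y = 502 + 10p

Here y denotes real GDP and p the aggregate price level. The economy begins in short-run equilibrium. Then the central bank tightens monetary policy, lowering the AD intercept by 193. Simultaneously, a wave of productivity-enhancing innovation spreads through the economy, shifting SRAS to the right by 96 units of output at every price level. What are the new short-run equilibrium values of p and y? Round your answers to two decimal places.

p = 130.53, y = 1903.29

After both shocks: AD is y = 2817 − 7p and SRAS is y = 598 + 10p.
Setting them equal: 2219 = 17p, so p = 130.53.
Substituting into AD, y = 1903.29.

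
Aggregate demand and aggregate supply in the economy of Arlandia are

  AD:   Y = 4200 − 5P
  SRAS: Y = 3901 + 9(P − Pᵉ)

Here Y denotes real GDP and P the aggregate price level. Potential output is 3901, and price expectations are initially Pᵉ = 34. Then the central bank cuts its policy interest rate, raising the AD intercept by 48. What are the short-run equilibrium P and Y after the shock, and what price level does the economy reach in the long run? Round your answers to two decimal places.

Short run: P = 46.64, Y = 4014.79. Long run: P = 69.40.

AD shifts right: new AD is Y = 4248 − 5P. With Pᵉ = 34, SRAS is Y = 3595 + 9P.
Short run: 4248 − 5P = 3595 + 9P gives 653 = 14P, so P = 46.64 and Y = 4248 − 5P = 4014.79.
Y = 4014.79 is above potential 3901; expectations adjust and SRAS shifts left until Y = 3901.
Long run: on the new AD curve, 3901 = 4248 − 5P gives P = 69.40.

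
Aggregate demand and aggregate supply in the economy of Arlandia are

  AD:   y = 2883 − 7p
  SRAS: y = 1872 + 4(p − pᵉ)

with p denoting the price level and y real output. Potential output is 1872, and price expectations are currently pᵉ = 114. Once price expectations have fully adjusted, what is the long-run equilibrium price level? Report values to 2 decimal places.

Long-run p = 144.43

Short run: with pᵉ = 114, SRAS is y = 1416 + 4p. Setting AD = SRAS gives 1467 = 11p, so p = 133.36 and y = 2883 − 7p = 1949.45.
Output 1949.45 is above potential 1872, so over time expected prices rise and SRAS shifts left until y returns to 1872.
Long run: y = 1872 on the AD curve gives 1872 = 2883 − 7p, so p = 144.43.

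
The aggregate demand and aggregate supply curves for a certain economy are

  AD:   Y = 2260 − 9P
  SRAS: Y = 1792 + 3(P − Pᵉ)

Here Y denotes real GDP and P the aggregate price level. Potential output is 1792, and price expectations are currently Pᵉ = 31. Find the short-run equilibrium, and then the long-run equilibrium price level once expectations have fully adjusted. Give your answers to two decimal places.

Short run: P = 46.75, Y = 1839.25. Long run: P = 52.00.

Short run: with Pᵉ = 31, SRAS is Y = 1699 + 3P. Setting AD = SRAS gives 561 = 12P, so P = 46.75 and Y = 2260 − 9P = 1839.25.
Output 1839.25 is above potential 1792, so over time expected prices rise and SRAS shifts left until Y returns to 1792.
Long run: Y = 1792 on the AD curve gives 1792 = 2260 − 9P, so P = 52.00.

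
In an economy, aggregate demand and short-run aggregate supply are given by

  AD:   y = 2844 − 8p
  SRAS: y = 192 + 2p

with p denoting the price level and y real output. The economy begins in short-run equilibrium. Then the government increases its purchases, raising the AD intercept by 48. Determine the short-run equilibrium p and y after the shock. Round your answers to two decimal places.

p = 270.00, y = 732.00

This is a positive demand shock: AD shifts right.
New AD: y = 2892 − 8p.
Set AD = SRAS: 2892 − 8p = 192 + 2p, so 2700 = 10p and p = 270.00.
Substituting into AD, y = 732.00.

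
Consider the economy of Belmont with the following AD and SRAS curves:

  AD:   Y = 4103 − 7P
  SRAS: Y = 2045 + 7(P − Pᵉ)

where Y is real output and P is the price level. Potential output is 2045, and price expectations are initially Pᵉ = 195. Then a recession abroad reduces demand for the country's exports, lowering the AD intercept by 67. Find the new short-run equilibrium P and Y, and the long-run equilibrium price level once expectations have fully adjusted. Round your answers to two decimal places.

Short run: P = 239.71, Y = 2358.00. Long run: P = 284.43.

AD shifts left: new AD is Y = 4036 − 7P. With Pᵉ = 195, SRAS is Y = 680 + 7P.
Short run: 4036 − 7P = 680 + 7P gives 3356 = 14P, so P = 239.71 and Y = 4036 − 7P = 2358.00.
Y = 2358.00 is above potential 2045; expectations adjust and SRAS shifts left until Y = 2045.
Long run: on the new AD curve, 2045 = 4036 − 7P gives P = 284.43.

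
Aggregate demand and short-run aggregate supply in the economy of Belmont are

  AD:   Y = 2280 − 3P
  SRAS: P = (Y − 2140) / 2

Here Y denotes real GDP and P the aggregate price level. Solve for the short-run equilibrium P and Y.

P = 28, Y = 2196

Rearrange SRAS to Y = 2140 + 2P.
Set AD = SRAS: 2280 − 3P = 2140 + 2P, so 140 = 5P and P = 28.
Then Y = 2280 − 3·28 = 2196.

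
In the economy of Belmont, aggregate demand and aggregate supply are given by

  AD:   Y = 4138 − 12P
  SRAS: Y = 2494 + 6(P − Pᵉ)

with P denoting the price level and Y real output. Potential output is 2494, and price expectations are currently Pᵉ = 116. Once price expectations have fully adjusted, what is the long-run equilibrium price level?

Long-run P = 137

Short run: with Pᵉ = 116, SRAS is Y = 1798 + 6P. Setting AD = SRAS gives 2340 = 18P, so P = 130 and Y = 4138 − 12·130 = 2578.
Output 2578 is above potential 2494, so over time expected prices rise and SRAS shifts left until Y returns to 2494.
Long run: Y = 2494 on the AD curve gives 2494 = 4138 − 12P, so P = 137.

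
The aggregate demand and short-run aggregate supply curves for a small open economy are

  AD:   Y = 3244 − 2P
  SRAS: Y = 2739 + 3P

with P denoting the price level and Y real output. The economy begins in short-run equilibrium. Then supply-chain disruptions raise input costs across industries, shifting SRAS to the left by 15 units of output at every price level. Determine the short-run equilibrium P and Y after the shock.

P = 104, Y = 3036

This is a negative supply shock: SRAS shifts left.
New SRAS: Y = 2724 + 3P.
Set AD = SRAS: 3244 − 2P = 2724 + 3P, so 520 = 5P and P = 104.
Y = 3244 − 2·104 = 3036.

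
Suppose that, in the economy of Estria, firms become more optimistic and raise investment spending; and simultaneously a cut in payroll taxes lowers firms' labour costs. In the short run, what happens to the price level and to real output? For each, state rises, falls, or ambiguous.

Price level: ambiguous; output: rises

The first event is a positive demand shock: AD shifts right, which by itself pushes P up and Y up.
The second is a favourable supply shock: SRAS shifts right, which by itself pushes P down and Y up.
The two shocks push P in opposite directions, so the effect on P is ambiguous. Both shocks push Y up, so Y rises.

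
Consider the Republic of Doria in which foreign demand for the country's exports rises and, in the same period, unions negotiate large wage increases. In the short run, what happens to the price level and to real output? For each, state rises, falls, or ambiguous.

Price level: rises; output: ambiguous

The first event is a positive demand shock: AD shifts right, which by itself pushes P up and Y up.
The second is an adverse supply shock: SRAS shifts left, which by itself pushes P up and Y down.
Both shocks push P up, so P rises. The two shocks push Y in opposite directions, so the effect on Y is ambiguous.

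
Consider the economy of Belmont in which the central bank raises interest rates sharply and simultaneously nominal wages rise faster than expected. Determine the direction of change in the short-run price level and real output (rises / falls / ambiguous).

Price level: ambiguous; output: falls

The first event is a negative demand shock: AD shifts left, which by itself pushes P down and Y down.
The second is an adverse supply shock: SRAS shifts left, which by itself pushes P up and Y down.
The two shocks push P in opposite directions, so the effect on P is ambiguous. Both shocks push Y down, so Y falls.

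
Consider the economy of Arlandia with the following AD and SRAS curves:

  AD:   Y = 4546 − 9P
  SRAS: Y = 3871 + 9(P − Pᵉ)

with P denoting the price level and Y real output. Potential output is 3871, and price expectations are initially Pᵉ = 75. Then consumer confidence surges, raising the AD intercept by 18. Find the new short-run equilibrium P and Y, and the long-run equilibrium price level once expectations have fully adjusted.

Short run: P = 76, Y = 3880. Long run: P = 77.

AD shifts right: new AD is Y = 4564 − 9P. With Pᵉ = 75, SRAS is Y = 3196 + 9P.
Short run: 4564 − 9P = 3196 + 9P gives 1368 = 18P, so P = 76 and Y = 4564 − 9·76 = 3880.
Y = 3880 is above potential 3871; expectations adjust and SRAS shifts left until Y = 3871.
Long run: on the new AD curve, 3871 = 4564 − 9P gives P = 77.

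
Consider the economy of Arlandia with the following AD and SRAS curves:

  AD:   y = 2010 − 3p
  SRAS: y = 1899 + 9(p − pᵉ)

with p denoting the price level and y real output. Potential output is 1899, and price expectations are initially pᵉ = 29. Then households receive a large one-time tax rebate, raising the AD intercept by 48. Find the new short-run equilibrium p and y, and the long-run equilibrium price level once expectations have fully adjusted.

AD shifts right: new AD is y = 2058 − 3p. With pᵉ = 29, SRAS is y = 1638 + 9p.
Short run: 2058 − 3p = 1638 + 9p gives 420 = 12p, so p = 35 and y = 2058 − 3·35 = 1953.
y = 1953 is above potential 1899; expectations adjust and SRAS shifts left until y = 1899.
Long run: on the new AD curve, 1899 = 2058 − 3p gives p = 53.

Short run: p = 35, y = 1953. Long run: p = 53.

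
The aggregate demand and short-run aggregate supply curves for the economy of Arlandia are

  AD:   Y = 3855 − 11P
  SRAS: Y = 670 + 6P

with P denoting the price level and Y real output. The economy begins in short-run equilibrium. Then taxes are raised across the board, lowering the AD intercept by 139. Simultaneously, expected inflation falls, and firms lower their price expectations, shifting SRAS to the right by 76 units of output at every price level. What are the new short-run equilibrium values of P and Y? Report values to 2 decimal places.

After both shocks: AD is Y = 3716 − 11P and SRAS is Y = 746 + 6P.
Setting them equal: 2970 = 17P, so P = 174.71.
Substituting into AD, Y = 1794.24.

P = 174.71, Y = 1794.24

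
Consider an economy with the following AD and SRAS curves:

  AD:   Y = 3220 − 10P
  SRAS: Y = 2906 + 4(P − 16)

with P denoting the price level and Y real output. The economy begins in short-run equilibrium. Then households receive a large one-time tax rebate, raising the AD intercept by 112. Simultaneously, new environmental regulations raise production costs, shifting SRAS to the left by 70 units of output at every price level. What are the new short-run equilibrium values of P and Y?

After both shocks: AD is Y = 3332 − 10P and SRAS is Y = 2772 + 4P.
Setting them equal: 560 = 14P, so P = 40.
Y = 3332 − 10·40 = 2932.

P = 40, Y = 2932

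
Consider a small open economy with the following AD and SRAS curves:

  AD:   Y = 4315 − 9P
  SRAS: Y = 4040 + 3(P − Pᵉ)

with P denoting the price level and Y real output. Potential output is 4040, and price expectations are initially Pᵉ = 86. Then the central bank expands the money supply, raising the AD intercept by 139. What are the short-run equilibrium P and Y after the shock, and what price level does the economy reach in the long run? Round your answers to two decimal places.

AD shifts right: new AD is Y = 4454 − 9P. With Pᵉ = 86, SRAS is Y = 3782 + 3P.
Short run: 4454 − 9P = 3782 + 3P gives 672 = 12P, so P = 56.00 and Y = 4454 − 9P = 3950.00.
Y = 3950.00 is below potential 4040; expectations adjust and SRAS shifts right until Y = 4040.
Long run: on the new AD curve, 4040 = 4454 − 9P gives P = 46.00.

Short run: P = 56.00, Y = 3950.00. Long run: P = 46.00.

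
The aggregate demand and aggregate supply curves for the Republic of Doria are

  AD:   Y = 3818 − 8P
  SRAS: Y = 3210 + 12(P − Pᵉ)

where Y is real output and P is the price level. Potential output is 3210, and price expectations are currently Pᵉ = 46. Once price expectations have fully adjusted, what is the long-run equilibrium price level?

Long-run P = 76

Short run: with Pᵉ = 46, SRAS is Y = 2658 + 12P. Setting AD = SRAS gives 1160 = 20P, so P = 58 and Y = 3818 − 8·58 = 3354.
Output 3354 is above potential 3210, so over time expected prices rise and SRAS shifts left until Y returns to 3210.
Long run: Y = 3210 on the AD curve gives 3210 = 3818 − 8P, so P = 76.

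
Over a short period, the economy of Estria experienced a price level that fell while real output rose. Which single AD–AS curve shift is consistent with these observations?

SRAS shifted right

P fell and Y rose. An AD shift moves P and Y in the same direction; an SRAS shift moves them in opposite directions.
Here P and Y moved in opposite directions, so the SRAS curve shifted.
Since Y rose, SRAS shifted right.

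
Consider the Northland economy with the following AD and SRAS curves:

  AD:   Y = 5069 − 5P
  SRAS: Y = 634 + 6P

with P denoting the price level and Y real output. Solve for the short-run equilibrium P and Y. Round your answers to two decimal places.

Set AD = SRAS: 5069 − 5P = 634 + 6P, so 4435 = 11P and P = 403.18.
Substituting into AD, Y = 5069 − 5P = 3053.09.

P = 403.18, Y = 3053.09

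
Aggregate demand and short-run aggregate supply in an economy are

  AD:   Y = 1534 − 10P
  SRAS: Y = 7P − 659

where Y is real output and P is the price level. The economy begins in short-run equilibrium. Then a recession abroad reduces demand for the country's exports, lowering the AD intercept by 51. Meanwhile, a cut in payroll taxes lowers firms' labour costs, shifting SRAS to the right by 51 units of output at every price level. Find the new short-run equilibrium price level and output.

P = 123, Y = 253

After both shocks: AD is Y = 1483 − 10P and SRAS is Y = 7P − 608.
Setting them equal: 2091 = 17P, so P = 123.
Y = 1483 − 10·123 = 253.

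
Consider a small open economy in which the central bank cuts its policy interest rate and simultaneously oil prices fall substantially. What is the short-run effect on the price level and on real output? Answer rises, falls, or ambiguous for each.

Price level: ambiguous; output: rises

The first event is a positive demand shock: AD shifts right, which by itself pushes P up and Y up.
The second is a favourable supply shock: SRAS shifts right, which by itself pushes P down and Y up.
The two shocks push P in opposite directions, so the effect on P is ambiguous. Both shocks push Y up, so Y rises.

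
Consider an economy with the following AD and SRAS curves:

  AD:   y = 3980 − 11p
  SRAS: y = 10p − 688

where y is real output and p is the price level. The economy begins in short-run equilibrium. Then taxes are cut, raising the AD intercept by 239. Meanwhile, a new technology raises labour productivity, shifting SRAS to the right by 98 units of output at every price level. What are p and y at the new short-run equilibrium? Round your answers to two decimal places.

p = 229.00, y = 1700.00

After both shocks: AD is y = 4219 − 11p and SRAS is y = 10p − 590.
Setting them equal: 4809 = 21p, so p = 229.00.
Substituting into AD, y = 1700.00.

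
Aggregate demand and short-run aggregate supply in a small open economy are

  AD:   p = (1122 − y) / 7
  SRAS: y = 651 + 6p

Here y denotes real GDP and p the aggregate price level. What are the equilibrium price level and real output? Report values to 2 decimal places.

p = 36.23, y = 868.38

Rearrange AD to y = 1122 − 7p.
Set AD = SRAS: 1122 − 7p = 651 + 6p, so 471 = 13p and p = 36.23.
Substituting into AD, y = 1122 − 7p = 868.38.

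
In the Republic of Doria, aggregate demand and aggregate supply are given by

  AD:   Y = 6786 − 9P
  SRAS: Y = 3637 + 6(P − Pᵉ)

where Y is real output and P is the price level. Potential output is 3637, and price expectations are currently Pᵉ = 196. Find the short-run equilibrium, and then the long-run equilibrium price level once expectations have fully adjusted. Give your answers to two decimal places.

Short run: P = 288.33, Y = 4191.00. Long run: P = 349.89.

Short run: with Pᵉ = 196, SRAS is Y = 2461 + 6P. Setting AD = SRAS gives 4325 = 15P, so P = 288.33 and Y = 6786 − 9P = 4191.00.
Output 4191.00 is above potential 3637, so over time expected prices rise and SRAS shifts left until Y returns to 3637.
Long run: Y = 3637 on the AD curve gives 3637 = 6786 − 9P, so P = 349.89.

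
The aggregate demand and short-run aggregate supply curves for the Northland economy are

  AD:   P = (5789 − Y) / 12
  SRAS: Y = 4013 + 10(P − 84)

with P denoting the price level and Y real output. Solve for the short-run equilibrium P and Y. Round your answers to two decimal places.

P = 118.91, Y = 4362.09

Write SRAS as Y = 4013 + 10P − 840 = 3173 + 10P.
Rearrange AD to Y = 5789 − 12P.
Set AD = SRAS: 5789 − 12P = 3173 + 10P, so 2616 = 22P and P = 118.91.
Substituting into AD, Y = 5789 − 12P = 4362.09.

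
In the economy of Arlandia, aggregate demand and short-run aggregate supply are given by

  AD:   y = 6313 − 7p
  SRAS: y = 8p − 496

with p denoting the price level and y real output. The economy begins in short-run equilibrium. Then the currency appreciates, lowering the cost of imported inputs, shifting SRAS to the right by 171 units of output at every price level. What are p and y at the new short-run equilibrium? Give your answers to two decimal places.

p = 442.53, y = 3215.27

This is a positive supply shock: SRAS shifts right.
New SRAS: y = 8p − 325.
Set AD = SRAS: 6313 − 7p = 8p − 325, so 6638 = 15p and p = 442.53.
Substituting into AD, y = 3215.27.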